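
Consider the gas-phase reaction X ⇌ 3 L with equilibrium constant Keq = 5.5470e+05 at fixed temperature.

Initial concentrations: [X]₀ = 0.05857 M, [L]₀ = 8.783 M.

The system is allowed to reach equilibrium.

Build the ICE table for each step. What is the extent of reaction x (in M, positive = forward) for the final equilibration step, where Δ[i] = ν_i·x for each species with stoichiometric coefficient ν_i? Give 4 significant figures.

x = 0.05728 M

Q₀ = 1.1568e+04 vs Keq = 5.5470e+05 ⇒ Q<K, forward
Step 1:
                   X          L
  Initial    0.05857      8.783
  Change    -0.05728     0.1718
  Equil     0.001295      8.955
  solve Keq expr → x = 0.05728; check Q = 5.5470e+05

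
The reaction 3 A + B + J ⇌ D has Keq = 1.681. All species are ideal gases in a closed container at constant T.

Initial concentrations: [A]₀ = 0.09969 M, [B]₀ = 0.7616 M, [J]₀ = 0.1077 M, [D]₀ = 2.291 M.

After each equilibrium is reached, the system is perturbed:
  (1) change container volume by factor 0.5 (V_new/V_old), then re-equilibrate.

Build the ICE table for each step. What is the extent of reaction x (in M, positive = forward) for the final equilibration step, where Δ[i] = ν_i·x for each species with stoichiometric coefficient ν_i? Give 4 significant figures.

x = 0.4023 M

Q₀ = 2.8192e+04 vs Keq = 1.681 ⇒ Q>K, reverse
Step 1:
                    A           B           J           D
  init        0.09969      0.7616      0.1077       2.291
  Δ              1.16      0.3865      0.3865     -0.3865
  eq            1.259       1.148      0.4942       1.904
  solve Keq expr → x = -0.3865; check Q = 1.681
Then change container volume by factor 0.5 (V_new/V_old).
Step 2:
                    A           B           J           D
  init          2.518       2.296      0.9884       3.809
  Δ            -1.207     -0.4023     -0.4023      0.4023
  eq            1.312       1.894      0.5862       4.211
  solve Keq expr → x = 0.4023; check Q = 1.681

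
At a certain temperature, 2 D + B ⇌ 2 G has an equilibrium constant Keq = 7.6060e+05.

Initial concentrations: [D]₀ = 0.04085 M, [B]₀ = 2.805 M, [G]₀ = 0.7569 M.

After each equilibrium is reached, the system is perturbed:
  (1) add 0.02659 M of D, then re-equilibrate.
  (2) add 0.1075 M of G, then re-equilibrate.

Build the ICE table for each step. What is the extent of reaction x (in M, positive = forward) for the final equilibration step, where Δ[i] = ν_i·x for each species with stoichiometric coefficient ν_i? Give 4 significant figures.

x = -3.6993e-05 M

Q₀ = 122.4 vs Keq = 7.6060e+05 ⇒ Q<K, forward
Step 1:
                   D          B          G
  I          0.04085      2.805     0.7569
  C          -0.0403   -0.02015     0.0403
  E       5.4776e-04      2.785     0.7972
  solve Keq expr → x = 0.02015; check Q = 7.6060e+05
Then add 0.02659 M of D.
Step 2:
                   D          B          G
  I          0.02714      2.785     0.7972
  C         -0.02657   -0.01329    0.02657
  E       5.6737e-04      2.772     0.8238
  solve Keq expr → x = 0.01329; check Q = 7.6060e+05
Then add 0.1075 M of G.
Step 3:
                   D          B          G
  I       5.6737e-04      2.772     0.9313
  C       7.3985e-05 3.6993e-05 -7.3985e-05
  E       6.4136e-04      2.772     0.9312
  solve Keq expr → x = -3.6993e-05; check Q = 7.6060e+05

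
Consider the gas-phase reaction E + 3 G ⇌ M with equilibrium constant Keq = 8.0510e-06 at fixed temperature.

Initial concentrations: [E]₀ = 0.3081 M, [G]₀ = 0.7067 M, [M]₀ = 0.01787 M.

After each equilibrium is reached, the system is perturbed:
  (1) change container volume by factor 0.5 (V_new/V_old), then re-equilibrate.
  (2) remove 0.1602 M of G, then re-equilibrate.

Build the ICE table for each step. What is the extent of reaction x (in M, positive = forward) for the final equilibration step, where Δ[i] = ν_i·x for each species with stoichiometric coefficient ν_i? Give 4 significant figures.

Q₀ = 0.1643 vs Keq = 8.0510e-06 ⇒ Q>K, reverse
Step 1:
                    E           G           M
  Initial      0.3081      0.7067     0.01787
  Change      0.01787     0.05361    -0.01787
  Equil         0.326      0.7603  1.1534e-06
  solve Keq expr → x = -0.01787; check Q = 8.0510e-06
Then change container volume by factor 0.5 (V_new/V_old).
Step 2:
                    E           G           M
  Initial      0.6519       1.521  2.3069e-06
  Change  -1.6146e-05 -4.8437e-05  1.6146e-05
  Equil        0.6519       1.521  1.8453e-05
  solve Keq expr → x = 1.6146e-05; check Q = 8.0510e-06
Then remove 0.1602 M of G.
Step 3:
                    E           G           M
  Initial      0.6519        1.36  1.8453e-05
  Change   5.2388e-06  1.5717e-05 -5.2388e-06
  Equil        0.6519        1.36  1.3214e-05
  solve Keq expr → x = -5.2388e-06; check Q = 8.0510e-06

x = -5.2388e-06 M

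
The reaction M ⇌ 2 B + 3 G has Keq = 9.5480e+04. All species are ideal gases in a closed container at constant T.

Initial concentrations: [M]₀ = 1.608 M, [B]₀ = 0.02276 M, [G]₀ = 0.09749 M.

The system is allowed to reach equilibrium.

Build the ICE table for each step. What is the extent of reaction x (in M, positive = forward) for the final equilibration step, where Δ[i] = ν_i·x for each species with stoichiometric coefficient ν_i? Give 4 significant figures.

Q₀ = 2.9850e-07 vs Keq = 9.5480e+04 ⇒ Q<K, forward
Step 1:
                   M          B          G
  Initial      1.608    0.02276    0.09749
  Change      -1.595      3.191      4.786
  Equil       0.0126      3.214      4.884
  solve Keq expr → x = 1.595; check Q = 9.5480e+04

x = 1.595 M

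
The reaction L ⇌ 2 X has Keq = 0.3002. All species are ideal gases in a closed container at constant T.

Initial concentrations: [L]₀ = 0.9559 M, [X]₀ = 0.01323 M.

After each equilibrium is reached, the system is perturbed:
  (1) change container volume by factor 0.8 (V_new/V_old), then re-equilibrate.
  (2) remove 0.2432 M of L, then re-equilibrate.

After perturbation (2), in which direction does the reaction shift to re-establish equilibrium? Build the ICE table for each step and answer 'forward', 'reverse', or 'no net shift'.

Q₀ = 1.8311e-04 vs Keq = 0.3002 ⇒ Q<K, forward
Step 1:
                  L         X
  Initial    0.9559   0.01323
  Change    -0.2272    0.4545
  Equil      0.7287    0.4677
  solve Keq expr → x = 0.2272; check Q = 0.3002
Then change container volume by factor 0.8 (V_new/V_old).
Step 2:
                  L         X
  Initial    0.9108    0.5846
  Change    0.02701  -0.05402
  Equil      0.9378    0.5306
  solve Keq expr → x = -0.02701; check Q = 0.3002
Then remove 0.2432 M of L.
Step 3:
                  L         X
  Initial    0.6946    0.5306
  Change    0.03181  -0.06361
  Equil      0.7264     0.467
  solve Keq expr → x = -0.03181; check Q = 0.3002

Direction: reverse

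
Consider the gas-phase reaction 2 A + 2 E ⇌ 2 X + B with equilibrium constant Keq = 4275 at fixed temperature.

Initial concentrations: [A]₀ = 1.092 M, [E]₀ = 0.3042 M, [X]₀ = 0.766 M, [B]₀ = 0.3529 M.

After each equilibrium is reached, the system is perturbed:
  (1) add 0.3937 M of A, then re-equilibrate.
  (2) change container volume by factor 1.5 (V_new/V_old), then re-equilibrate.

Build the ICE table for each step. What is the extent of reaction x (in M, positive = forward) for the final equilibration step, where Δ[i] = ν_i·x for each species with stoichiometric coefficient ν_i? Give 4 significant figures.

x = -7.0264e-04 M

Q₀ = 1.876 vs Keq = 4275 ⇒ Q<K, forward
Step 1:
                  A         E         X         B
  init        1.092    0.3042     0.766    0.3529
  Δ           -0.29     -0.29      0.29     0.145
  eq          0.802   0.01421     1.056    0.4979
  solve Keq expr → x = 0.145; check Q = 4275
Then add 0.3937 M of A.
Step 2:
                  A         E         X         B
  init        1.196   0.01421     1.056    0.4979
  Δ       -0.004578 -0.004578  0.004578  0.002289
  eq          1.191  0.009631     1.061    0.5002
  solve Keq expr → x = 0.002289; check Q = 4275
Then change container volume by factor 1.5 (V_new/V_old).
Step 3:
                  A         E         X         B
  init       0.7941  0.006421     0.707    0.3335
  Δ        0.001405  0.001405 -0.001405 -7.0264e-04
  eq         0.7955  0.007826    0.7056    0.3328
  solve Keq expr → x = -7.0264e-04; check Q = 4275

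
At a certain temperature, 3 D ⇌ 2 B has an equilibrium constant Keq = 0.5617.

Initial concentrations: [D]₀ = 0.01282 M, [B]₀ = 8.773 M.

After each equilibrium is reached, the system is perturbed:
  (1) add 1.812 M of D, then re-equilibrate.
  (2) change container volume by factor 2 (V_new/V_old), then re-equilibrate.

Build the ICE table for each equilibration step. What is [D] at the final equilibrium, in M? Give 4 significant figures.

[D]_eq = 2.648 M

Q₀ = 3.6529e+07 vs Keq = 0.5617 ⇒ Q>K, reverse
Step 1:
                    D           B
  I           0.01282       8.773
  C             4.028      -2.685
  E             4.041       6.088
  solve Keq expr → x = -1.343; check Q = 0.5617
Then add 1.812 M of D.
Step 2:
                    D           B
  I             5.853       6.088
  C            -1.407       0.938
  E             4.446       7.026
  solve Keq expr → x = 0.469; check Q = 0.5617
Then change container volume by factor 2 (V_new/V_old).
Step 3:
                    D           B
  I             2.223       3.513
  C            0.4251     -0.2834
  E             2.648       3.229
  solve Keq expr → x = -0.1417; check Q = 0.5617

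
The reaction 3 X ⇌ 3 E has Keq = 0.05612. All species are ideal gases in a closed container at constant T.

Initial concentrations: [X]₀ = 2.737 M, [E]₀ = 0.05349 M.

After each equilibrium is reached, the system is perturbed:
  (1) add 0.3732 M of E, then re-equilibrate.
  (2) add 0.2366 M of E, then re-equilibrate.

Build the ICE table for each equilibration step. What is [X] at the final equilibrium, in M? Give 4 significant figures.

[X]_eq = 2.459 M

Q₀ = 7.4644e-06 vs Keq = 0.05612 ⇒ Q<K, forward
Step 1:
                   X          E
  Initial      2.737    0.05349
  Change     -0.7191     0.7191
  Equil        2.018     0.7726
  solve Keq expr → x = 0.2397; check Q = 0.05612
Then add 0.3732 M of E.
Step 2:
                   X          E
  Initial      2.018      1.146
  Change      0.2699    -0.2699
  Equil        2.288     0.8759
  solve Keq expr → x = -0.08996; check Q = 0.05612
Then add 0.2366 M of E.
Step 3:
                   X          E
  Initial      2.288      1.113
  Change      0.1711    -0.1711
  Equil        2.459     0.9414
  solve Keq expr → x = -0.05703; check Q = 0.05612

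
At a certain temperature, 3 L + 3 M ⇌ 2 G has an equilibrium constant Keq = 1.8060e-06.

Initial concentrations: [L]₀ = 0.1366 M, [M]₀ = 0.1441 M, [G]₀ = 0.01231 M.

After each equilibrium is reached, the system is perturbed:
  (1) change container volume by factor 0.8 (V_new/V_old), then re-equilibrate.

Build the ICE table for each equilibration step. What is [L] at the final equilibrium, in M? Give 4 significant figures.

Q₀ = 19.87 vs Keq = 1.8060e-06 ⇒ Q>K, reverse
Step 1:
                    L           M           G
  Initial      0.1366      0.1441     0.01231
  Change      0.01846     0.01846     -0.0123
  Equil        0.1551      0.1626  5.3778e-06
  solve Keq expr → x = -0.006152; check Q = 1.8060e-06
Then change container volume by factor 0.8 (V_new/V_old).
Step 2:
                    L           M           G
  Initial      0.1938      0.2032  6.7222e-06
  Change  -5.6705e-06 -5.6705e-06  3.7804e-06
  Equil        0.1938      0.2032  1.0503e-05
  solve Keq expr → x = 1.8902e-06; check Q = 1.8060e-06

[L]_eq = 0.1938 M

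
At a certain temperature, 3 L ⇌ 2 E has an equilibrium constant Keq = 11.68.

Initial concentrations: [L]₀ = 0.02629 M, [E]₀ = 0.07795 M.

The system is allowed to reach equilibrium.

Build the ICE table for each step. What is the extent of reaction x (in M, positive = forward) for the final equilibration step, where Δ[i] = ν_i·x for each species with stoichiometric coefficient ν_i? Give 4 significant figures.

Q₀ = 334.4 vs Keq = 11.68 ⇒ Q>K, reverse
Step 1:
                  L         E
  Initial   0.02629   0.07795
  Change    0.03642  -0.02428
  Equil     0.06271   0.05367
  solve Keq expr → x = -0.01214; check Q = 11.68

x = -0.01214 M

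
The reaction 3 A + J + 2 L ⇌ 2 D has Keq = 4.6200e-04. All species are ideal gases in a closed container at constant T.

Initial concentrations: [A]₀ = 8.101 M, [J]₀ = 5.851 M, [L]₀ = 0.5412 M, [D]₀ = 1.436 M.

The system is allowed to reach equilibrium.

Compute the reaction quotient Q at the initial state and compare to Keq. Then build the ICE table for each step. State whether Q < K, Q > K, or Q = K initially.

Q₀ = 0.002263 vs Keq = 4.6200e-04 ⇒ Q>K, reverse
Step 1:
                    A           J           L           D
  Initial       8.101       5.851      0.5412       1.436
  Change       0.4661      0.1554      0.3107     -0.3107
  Equil         8.567       6.006      0.8519       1.125
  solve Keq expr → x = -0.1554; check Q = 4.6200e-04

Q₀ = 0.002263; Q > K (proceeds reverse)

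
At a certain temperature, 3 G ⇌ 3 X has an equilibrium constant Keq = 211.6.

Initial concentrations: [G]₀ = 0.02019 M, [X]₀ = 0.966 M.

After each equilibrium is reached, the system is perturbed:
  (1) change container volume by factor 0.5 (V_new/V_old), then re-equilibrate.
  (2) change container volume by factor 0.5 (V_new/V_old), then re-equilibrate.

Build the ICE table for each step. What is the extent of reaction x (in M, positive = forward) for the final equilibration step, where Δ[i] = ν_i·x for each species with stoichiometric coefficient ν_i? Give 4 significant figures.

Q₀ = 1.0953e+05 vs Keq = 211.6 ⇒ Q>K, reverse
Step 1:
                   G          X
  init       0.02019      0.966
  Δ           0.1215    -0.1215
  eq          0.1417     0.8445
  solve Keq expr → x = -0.04051; check Q = 211.6
Then change container volume by factor 0.5 (V_new/V_old).
Step 2:
                   G          X
  init        0.2834      1.689
  Δ                0          0
  eq          0.2834      1.689
  solve Keq expr → x = 0; check Q = 211.6
Then change container volume by factor 0.5 (V_new/V_old).
Step 3:
                   G          X
  init        0.5669      3.378
  Δ                0          0
  eq          0.5669      3.378
  solve Keq expr → x = 0; check Q = 211.6

x = 0 M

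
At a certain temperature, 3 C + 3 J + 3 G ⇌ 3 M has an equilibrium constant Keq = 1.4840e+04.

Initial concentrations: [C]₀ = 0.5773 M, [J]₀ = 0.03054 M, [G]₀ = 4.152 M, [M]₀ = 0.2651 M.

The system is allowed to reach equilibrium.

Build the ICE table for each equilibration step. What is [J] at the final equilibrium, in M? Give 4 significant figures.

[J]_eq = 0.005189 M

Q₀ = 47.49 vs Keq = 1.4840e+04 ⇒ Q<K, forward
Step 1:
                  C         J         G         M
  Initial    0.5773   0.03054     4.152    0.2651
  Change   -0.02535  -0.02535  -0.02535   0.02535
  Equil      0.5519  0.005189     4.127    0.2905
  solve Keq expr → x = 0.00845; check Q = 1.4840e+04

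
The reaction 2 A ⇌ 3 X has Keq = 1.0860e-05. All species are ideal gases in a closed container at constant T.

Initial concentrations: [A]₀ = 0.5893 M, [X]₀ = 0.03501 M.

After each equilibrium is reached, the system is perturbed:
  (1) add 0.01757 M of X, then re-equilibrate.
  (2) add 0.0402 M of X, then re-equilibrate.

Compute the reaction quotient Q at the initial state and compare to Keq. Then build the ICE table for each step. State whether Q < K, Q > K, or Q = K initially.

Q₀ = 1.2357e-04; Q > K (proceeds reverse)

Q₀ = 1.2357e-04 vs Keq = 1.0860e-05 ⇒ Q>K, reverse
Step 1:
                   A          X
  I           0.5893    0.03501
  C          0.01281   -0.01922
  E           0.6021    0.01579
  solve Keq expr → x = -0.006407; check Q = 1.0860e-05
Then add 0.01757 M of X.
Step 2:
                   A          X
  I           0.6021    0.03336
  C          0.01158   -0.01737
  E           0.6137    0.01599
  solve Keq expr → x = -0.005789; check Q = 1.0860e-05
Then add 0.0402 M of X.
Step 3:
                   A          X
  I           0.6137    0.05619
  C           0.0265   -0.03974
  E           0.6402    0.01645
  solve Keq expr → x = -0.01325; check Q = 1.0860e-05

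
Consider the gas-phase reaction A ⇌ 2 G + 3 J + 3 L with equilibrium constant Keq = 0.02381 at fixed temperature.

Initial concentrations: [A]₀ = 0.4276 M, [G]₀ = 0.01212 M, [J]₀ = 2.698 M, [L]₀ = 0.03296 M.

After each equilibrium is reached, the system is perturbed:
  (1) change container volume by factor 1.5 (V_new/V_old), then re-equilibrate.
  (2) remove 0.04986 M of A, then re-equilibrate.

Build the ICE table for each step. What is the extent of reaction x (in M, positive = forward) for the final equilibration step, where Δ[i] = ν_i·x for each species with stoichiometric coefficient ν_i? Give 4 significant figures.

Q₀ = 2.4158e-07 vs Keq = 0.02381 ⇒ Q<K, forward
Step 1:
                  A         G         J         L
  Initial    0.4276   0.01212     2.698   0.03296
  Change   -0.07061    0.1412    0.2118    0.2118
  Equil       0.357    0.1533      2.91    0.2448
  solve Keq expr → x = 0.07061; check Q = 0.02381
Then change container volume by factor 1.5 (V_new/V_old).
Step 2:
                  A         G         J         L
  Initial     0.238    0.1022      1.94    0.1632
  Change   -0.03481   0.06962    0.1044    0.1044
  Equil      0.2032    0.1719     2.044    0.2676
  solve Keq expr → x = 0.03481; check Q = 0.02381
Then remove 0.04986 M of A.
Step 3:
                  A         G         J         L
  Initial    0.1533    0.1719     2.044    0.2676
  Change   0.004074 -0.008148  -0.01222  -0.01222
  Equil      0.1574    0.1637     2.032    0.2554
  solve Keq expr → x = -0.004074; check Q = 0.02381

x = -0.004074 M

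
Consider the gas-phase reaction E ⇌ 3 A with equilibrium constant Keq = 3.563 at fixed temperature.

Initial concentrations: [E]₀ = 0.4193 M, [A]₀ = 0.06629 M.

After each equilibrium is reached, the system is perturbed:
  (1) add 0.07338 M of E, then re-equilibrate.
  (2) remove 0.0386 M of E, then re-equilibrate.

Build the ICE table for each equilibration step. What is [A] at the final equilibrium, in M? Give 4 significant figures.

[A]_eq = 0.8714 M

Q₀ = 6.9474e-04 vs Keq = 3.563 ⇒ Q<K, forward
Step 1:
                  E         A
  init       0.4193   0.06629
  Δ         -0.2561    0.7683
  eq         0.1632    0.8346
  solve Keq expr → x = 0.2561; check Q = 3.563
Then add 0.07338 M of E.
Step 2:
                  E         A
  init       0.2366    0.8346
  Δ         -0.0251   0.07531
  eq         0.2115    0.9099
  solve Keq expr → x = 0.0251; check Q = 3.563
Then remove 0.0386 M of E.
Step 3:
                  E         A
  init       0.1729    0.9099
  Δ         0.01285  -0.03855
  eq         0.1857    0.8714
  solve Keq expr → x = -0.01285; check Q = 3.563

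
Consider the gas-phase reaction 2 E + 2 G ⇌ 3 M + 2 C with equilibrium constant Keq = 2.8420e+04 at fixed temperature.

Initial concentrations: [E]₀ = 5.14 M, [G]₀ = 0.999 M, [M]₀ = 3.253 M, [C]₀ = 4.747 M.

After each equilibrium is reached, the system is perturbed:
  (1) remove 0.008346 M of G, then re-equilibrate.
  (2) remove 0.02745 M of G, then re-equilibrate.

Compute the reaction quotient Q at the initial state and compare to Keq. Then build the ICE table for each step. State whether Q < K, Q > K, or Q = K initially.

Q₀ = 29.42; Q < K (proceeds forward)

Q₀ = 29.42 vs Keq = 2.8420e+04 ⇒ Q<K, forward
Step 1:
                   E          G          M          C
  init          5.14      0.999      3.253      4.747
  Δ          -0.9196    -0.9196      1.379     0.9196
  eq            4.22    0.07941      4.632      5.667
  solve Keq expr → x = 0.4598; check Q = 2.8420e+04
Then remove 0.008346 M of G.
Step 2:
                   E          G          M          C
  init          4.22    0.07106      4.632      5.667
  Δ         0.007791   0.007791   -0.01169  -0.007791
  eq           4.228    0.07885      4.621      5.659
  solve Keq expr → x = -0.003896; check Q = 2.8420e+04
Then remove 0.02745 M of G.
Step 3:
                   E          G          M          C
  init         4.228     0.0514      4.621      5.659
  Δ          0.02565    0.02565   -0.03847   -0.02565
  eq           4.254    0.07705      4.582      5.633
  solve Keq expr → x = -0.01282; check Q = 2.8420e+04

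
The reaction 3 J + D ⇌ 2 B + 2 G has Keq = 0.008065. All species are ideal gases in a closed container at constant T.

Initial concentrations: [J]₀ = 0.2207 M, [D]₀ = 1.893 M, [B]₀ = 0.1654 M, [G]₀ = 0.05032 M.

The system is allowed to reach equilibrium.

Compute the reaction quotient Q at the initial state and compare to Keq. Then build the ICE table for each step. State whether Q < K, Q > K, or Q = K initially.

Q₀ = 0.003404 vs Keq = 0.008065 ⇒ Q<K, forward
Step 1:
                    J           D           B           G
  init         0.2207       1.893      0.1654     0.05032
  Δ          -0.01883   -0.006276     0.01255     0.01255
  eq           0.2019       1.887       0.178     0.06287
  solve Keq expr → x = 0.006276; check Q = 0.008065

Q₀ = 0.003404; Q < K (proceeds forward)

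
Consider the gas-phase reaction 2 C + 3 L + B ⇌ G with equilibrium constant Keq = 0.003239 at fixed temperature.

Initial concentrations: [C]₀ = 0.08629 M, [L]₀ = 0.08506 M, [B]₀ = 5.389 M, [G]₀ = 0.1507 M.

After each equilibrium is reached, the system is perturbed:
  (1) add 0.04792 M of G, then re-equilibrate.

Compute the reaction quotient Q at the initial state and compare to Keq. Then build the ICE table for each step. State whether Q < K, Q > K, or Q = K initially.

Q₀ = 6103; Q > K (proceeds reverse)

Q₀ = 6103 vs Keq = 0.003239 ⇒ Q>K, reverse
Step 1:
                   C          L          B          G
  I          0.08629    0.08506      5.389     0.1507
  C           0.3006     0.4509     0.1503    -0.1503
  E           0.3869     0.5359      5.539 4.1331e-04
  solve Keq expr → x = -0.1503; check Q = 0.003239
Then add 0.04792 M of G.
Step 2:
                   C          L          B          G
  I           0.3869     0.5359      5.539    0.04833
  C          0.09407     0.1411    0.04703   -0.04703
  E           0.4809      0.677      5.586   0.001299
  solve Keq expr → x = -0.04703; check Q = 0.003239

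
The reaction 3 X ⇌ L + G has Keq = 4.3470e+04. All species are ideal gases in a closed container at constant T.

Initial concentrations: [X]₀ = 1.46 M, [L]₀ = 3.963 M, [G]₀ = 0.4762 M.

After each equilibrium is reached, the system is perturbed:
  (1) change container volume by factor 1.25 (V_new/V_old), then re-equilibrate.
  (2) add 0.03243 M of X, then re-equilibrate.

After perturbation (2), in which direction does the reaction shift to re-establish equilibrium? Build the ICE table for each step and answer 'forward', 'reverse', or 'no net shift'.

Q₀ = 0.6064 vs Keq = 4.3470e+04 ⇒ Q<K, forward
Step 1:
                    X           L           G
  init           1.46       3.963      0.4762
  Δ            -1.414      0.4714      0.4714
  eq          0.04589       4.434      0.9476
  solve Keq expr → x = 0.4714; check Q = 4.3470e+04
Then change container volume by factor 1.25 (V_new/V_old).
Step 2:
                    X           L           G
  init        0.03671       3.547      0.7581
  Δ          0.002815 -9.3840e-04 -9.3840e-04
  eq          0.03953       3.547      0.7571
  solve Keq expr → x = -9.3840e-04; check Q = 4.3470e+04
Then add 0.03243 M of X.
Step 3:
                    X           L           G
  init        0.07196       3.547      0.7571
  Δ           -0.0322     0.01073     0.01073
  eq          0.03976       3.557      0.7679
  solve Keq expr → x = 0.01073; check Q = 4.3470e+04

Direction: forward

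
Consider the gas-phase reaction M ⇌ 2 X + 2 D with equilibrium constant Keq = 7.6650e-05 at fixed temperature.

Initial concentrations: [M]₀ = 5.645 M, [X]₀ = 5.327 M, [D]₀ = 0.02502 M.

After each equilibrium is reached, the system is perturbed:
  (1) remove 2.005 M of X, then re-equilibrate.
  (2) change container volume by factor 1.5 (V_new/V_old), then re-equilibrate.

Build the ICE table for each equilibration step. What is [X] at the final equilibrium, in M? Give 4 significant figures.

Q₀ = 0.003147 vs Keq = 7.6650e-05 ⇒ Q>K, reverse
Step 1:
                    M           X           D
  init          5.645       5.327     0.02502
  Δ           0.01055     -0.0211     -0.0211
  eq            5.656       5.306    0.003924
  solve Keq expr → x = -0.01055; check Q = 7.6650e-05
Then remove 2.005 M of X.
Step 2:
                    M           X           D
  init          5.656       3.301    0.003924
  Δ         -0.001189    0.002378    0.002378
  eq            5.654       3.303    0.006302
  solve Keq expr → x = 0.001189; check Q = 7.6650e-05
Then change container volume by factor 1.5 (V_new/V_old).
Step 3:
                    M           X           D
  init           3.77       2.202    0.004202
  Δ         -0.001752    0.003503    0.003503
  eq            3.768       2.206    0.007705
  solve Keq expr → x = 0.001752; check Q = 7.6650e-05

[X]_eq = 2.206 M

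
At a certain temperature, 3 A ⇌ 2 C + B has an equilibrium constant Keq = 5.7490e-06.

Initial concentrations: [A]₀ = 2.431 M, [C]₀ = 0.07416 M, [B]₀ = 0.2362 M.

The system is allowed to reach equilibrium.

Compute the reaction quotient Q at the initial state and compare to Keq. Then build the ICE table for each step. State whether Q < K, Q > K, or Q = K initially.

Q₀ = 9.0420e-05 vs Keq = 5.7490e-06 ⇒ Q>K, reverse
Step 1:
                    A           C           B
  init          2.431     0.07416      0.2362
  Δ           0.07998    -0.05332    -0.02666
  eq            2.511     0.02084      0.2095
  solve Keq expr → x = -0.02666; check Q = 5.7490e-06

Q₀ = 9.0420e-05; Q > K (proceeds reverse)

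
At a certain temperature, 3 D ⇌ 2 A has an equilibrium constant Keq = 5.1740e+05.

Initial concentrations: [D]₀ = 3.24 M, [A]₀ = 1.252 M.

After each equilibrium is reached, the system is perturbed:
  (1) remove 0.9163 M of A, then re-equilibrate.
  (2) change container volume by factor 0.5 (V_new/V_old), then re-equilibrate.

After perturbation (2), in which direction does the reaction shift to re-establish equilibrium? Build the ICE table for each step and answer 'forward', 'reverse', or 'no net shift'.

Q₀ = 0.04609 vs Keq = 5.1740e+05 ⇒ Q<K, forward
Step 1:
                   D          A
  init          3.24      1.252
  Δ           -3.212      2.141
  eq         0.02813      3.393
  solve Keq expr → x = 1.071; check Q = 5.1740e+05
Then remove 0.9163 M of A.
Step 2:
                   D          A
  init       0.02813      2.477
  Δ        -0.005303   0.003535
  eq         0.02283       2.48
  solve Keq expr → x = 0.001768; check Q = 5.1740e+05
Then change container volume by factor 0.5 (V_new/V_old).
Step 3:
                   D          A
  init       0.04565      4.961
  Δ        -0.009387   0.006258
  eq         0.03626      4.967
  solve Keq expr → x = 0.003129; check Q = 5.1740e+05

Direction: forward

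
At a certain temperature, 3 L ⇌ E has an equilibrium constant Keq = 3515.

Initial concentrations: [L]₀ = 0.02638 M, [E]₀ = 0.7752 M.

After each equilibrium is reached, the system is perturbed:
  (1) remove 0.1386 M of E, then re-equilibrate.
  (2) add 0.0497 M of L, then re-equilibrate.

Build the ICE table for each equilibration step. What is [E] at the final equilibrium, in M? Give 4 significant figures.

Q₀ = 4.2227e+04 vs Keq = 3515 ⇒ Q>K, reverse
Step 1:
                    L           E
  I           0.02638      0.7752
  C           0.03374    -0.01125
  E           0.06012       0.764
  solve Keq expr → x = -0.01125; check Q = 3515
Then remove 0.1386 M of E.
Step 2:
                    L           E
  I           0.06012      0.6254
  C         -0.003843    0.001281
  E           0.05628      0.6266
  solve Keq expr → x = 0.001281; check Q = 3515
Then add 0.0497 M of L.
Step 3:
                    L           E
  I             0.106      0.6266
  C          -0.04921      0.0164
  E           0.05677       0.643
  solve Keq expr → x = 0.0164; check Q = 3515

[E]_eq = 0.643 M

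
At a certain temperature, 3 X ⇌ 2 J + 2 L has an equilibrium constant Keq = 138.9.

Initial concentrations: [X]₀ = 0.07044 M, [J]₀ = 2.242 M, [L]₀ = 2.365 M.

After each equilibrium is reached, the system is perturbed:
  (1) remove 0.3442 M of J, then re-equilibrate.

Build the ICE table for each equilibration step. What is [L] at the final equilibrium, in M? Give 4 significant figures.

Q₀ = 8.0441e+04 vs Keq = 138.9 ⇒ Q>K, reverse
Step 1:
                    X           J           L
  init        0.07044       2.242       2.365
  Δ            0.4228     -0.2819     -0.2819
  eq           0.4933        1.96       2.083
  solve Keq expr → x = -0.1409; check Q = 138.9
Then remove 0.3442 M of J.
Step 2:
                    X           J           L
  init         0.4933       1.616       2.083
  Δ          -0.04915     0.03276     0.03276
  eq           0.4441       1.649       2.116
  solve Keq expr → x = 0.01638; check Q = 138.9

[L]_eq = 2.116 M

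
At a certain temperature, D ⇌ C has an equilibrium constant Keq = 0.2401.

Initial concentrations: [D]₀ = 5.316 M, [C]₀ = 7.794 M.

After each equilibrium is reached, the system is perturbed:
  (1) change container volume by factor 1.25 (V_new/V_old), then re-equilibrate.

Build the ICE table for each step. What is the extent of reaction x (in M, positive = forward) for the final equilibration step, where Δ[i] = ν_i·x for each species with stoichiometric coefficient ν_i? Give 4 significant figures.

x = 0 M

Q₀ = 1.466 vs Keq = 0.2401 ⇒ Q>K, reverse
Step 1:
                   D          C
  Initial      5.316      7.794
  Change       5.256     -5.256
  Equil        10.57      2.538
  solve Keq expr → x = -5.256; check Q = 0.2401
Then change container volume by factor 1.25 (V_new/V_old).
Step 2:
                   D          C
  Initial      8.457      2.031
  Change           0          0
  Equil        8.457      2.031
  solve Keq expr → x = 0; check Q = 0.2401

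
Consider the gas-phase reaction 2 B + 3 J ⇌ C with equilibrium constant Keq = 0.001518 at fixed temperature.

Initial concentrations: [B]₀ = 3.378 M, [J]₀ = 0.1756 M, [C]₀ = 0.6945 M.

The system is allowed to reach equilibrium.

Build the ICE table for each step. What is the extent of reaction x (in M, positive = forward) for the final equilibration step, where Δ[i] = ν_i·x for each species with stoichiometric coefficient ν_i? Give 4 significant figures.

Q₀ = 11.24 vs Keq = 0.001518 ⇒ Q>K, reverse
Step 1:
                   B          J          C
  I            3.378     0.1756     0.6945
  C             1.06       1.59      -0.53
  E            4.438      1.766     0.1645
  solve Keq expr → x = -0.53; check Q = 0.001518

x = -0.53 M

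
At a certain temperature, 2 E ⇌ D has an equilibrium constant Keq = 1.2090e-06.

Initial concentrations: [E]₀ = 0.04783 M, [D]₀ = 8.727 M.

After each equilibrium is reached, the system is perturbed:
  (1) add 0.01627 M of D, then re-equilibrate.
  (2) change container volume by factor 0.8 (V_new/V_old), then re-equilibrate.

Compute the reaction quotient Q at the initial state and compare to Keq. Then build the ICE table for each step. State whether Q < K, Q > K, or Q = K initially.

Q₀ = 3815; Q > K (proceeds reverse)

Q₀ = 3815 vs Keq = 1.2090e-06 ⇒ Q>K, reverse
Step 1:
                  E         D
  I         0.04783     8.727
  C           17.45    -8.727
  E            17.5 3.7030e-04
  solve Keq expr → x = -8.727; check Q = 1.2090e-06
Then add 0.01627 M of D.
Step 2:
                  E         D
  I            17.5   0.01664
  C         0.03254  -0.01627
  E           17.53 3.7168e-04
  solve Keq expr → x = -0.01627; check Q = 1.2090e-06
Then change container volume by factor 0.8 (V_new/V_old).
Step 3:
                  E         D
  I           21.92 4.6460e-04
  C       -2.3228e-04 1.1614e-04
  E           21.92 5.8074e-04
  solve Keq expr → x = 1.1614e-04; check Q = 1.2090e-06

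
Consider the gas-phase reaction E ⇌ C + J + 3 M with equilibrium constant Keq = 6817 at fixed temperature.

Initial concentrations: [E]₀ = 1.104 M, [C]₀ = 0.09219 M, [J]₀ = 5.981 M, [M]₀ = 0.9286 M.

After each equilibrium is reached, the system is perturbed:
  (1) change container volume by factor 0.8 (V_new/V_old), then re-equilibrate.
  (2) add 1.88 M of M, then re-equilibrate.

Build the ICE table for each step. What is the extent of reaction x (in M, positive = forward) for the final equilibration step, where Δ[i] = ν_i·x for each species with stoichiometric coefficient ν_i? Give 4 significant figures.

x = -0.1582 M

Q₀ = 0.3999 vs Keq = 6817 ⇒ Q<K, forward
Step 1:
                    E           C           J           M
  init          1.104     0.09219       5.981      0.9286
  Δ            -1.029       1.029       1.029       3.088
  eq          0.07472       1.121        7.01       4.016
  solve Keq expr → x = 1.029; check Q = 6817
Then change container volume by factor 0.8 (V_new/V_old).
Step 2:
                    E           C           J           M
  init         0.0934       1.402       8.763       5.021
  Δ           0.08701    -0.08701    -0.08701      -0.261
  eq           0.1804       1.315       8.676        4.76
  solve Keq expr → x = -0.08701; check Q = 6817
Then add 1.88 M of M.
Step 3:
                    E           C           J           M
  init         0.1804       1.315       8.676        6.64
  Δ            0.1582     -0.1582     -0.1582     -0.4746
  eq           0.3386       1.157       8.518       6.165
  solve Keq expr → x = -0.1582; check Q = 6817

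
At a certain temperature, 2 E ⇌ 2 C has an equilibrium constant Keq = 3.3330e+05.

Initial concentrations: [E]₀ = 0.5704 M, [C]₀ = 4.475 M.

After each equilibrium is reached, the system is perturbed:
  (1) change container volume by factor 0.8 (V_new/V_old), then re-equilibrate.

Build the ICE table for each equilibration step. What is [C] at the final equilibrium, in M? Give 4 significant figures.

Q₀ = 61.55 vs Keq = 3.3330e+05 ⇒ Q<K, forward
Step 1:
                  E         C
  init       0.5704     4.475
  Δ         -0.5617    0.5617
  eq       0.008724     5.037
  solve Keq expr → x = 0.2808; check Q = 3.3330e+05
Then change container volume by factor 0.8 (V_new/V_old).
Step 2:
                  E         C
  init      0.01091     6.296
  Δ               0         0
  eq        0.01091     6.296
  solve Keq expr → x = 0; check Q = 3.3330e+05

[C]_eq = 6.296 M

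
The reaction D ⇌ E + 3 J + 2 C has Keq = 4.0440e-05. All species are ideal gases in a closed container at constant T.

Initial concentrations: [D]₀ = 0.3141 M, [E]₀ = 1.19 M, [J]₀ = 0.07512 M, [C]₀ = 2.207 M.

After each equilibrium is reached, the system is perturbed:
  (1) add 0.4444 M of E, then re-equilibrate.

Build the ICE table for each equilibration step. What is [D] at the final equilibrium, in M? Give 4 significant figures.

[D]_eq = 0.3351 M

Q₀ = 0.007823 vs Keq = 4.0440e-05 ⇒ Q>K, reverse
Step 1:
                    D           E           J           C
  I            0.3141        1.19     0.07512       2.207
  C           0.02054    -0.02054    -0.06161    -0.04107
  E            0.3346       1.169     0.01351       2.166
  solve Keq expr → x = -0.02054; check Q = 4.0440e-05
Then add 0.4444 M of E.
Step 2:
                    D           E           J           C
  I            0.3346       1.614     0.01351       2.166
  C        4.5514e-04 -4.5514e-04   -0.001365 -9.1028e-04
  E            0.3351       1.613     0.01215       2.165
  solve Keq expr → x = -4.5514e-04; check Q = 4.0440e-05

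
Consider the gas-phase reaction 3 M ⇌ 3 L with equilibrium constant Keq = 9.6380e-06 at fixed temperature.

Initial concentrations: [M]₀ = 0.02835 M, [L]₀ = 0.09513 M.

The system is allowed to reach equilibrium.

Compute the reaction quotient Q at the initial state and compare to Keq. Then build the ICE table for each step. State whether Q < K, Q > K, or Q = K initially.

Q₀ = 37.78; Q > K (proceeds reverse)

Q₀ = 37.78 vs Keq = 9.6380e-06 ⇒ Q>K, reverse
Step 1:
                    M           L
  Initial     0.02835     0.09513
  Change      0.09256    -0.09256
  Equil        0.1209    0.002573
  solve Keq expr → x = -0.03085; check Q = 9.6380e-06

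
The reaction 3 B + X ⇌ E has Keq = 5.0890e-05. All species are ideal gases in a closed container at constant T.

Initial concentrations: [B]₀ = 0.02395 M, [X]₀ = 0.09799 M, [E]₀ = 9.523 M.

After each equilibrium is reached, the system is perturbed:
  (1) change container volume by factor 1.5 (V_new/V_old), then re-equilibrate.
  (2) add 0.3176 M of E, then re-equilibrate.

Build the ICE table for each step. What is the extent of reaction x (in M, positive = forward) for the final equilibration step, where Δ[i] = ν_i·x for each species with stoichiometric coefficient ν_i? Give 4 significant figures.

Q₀ = 7.0742e+06 vs Keq = 5.0890e-05 ⇒ Q>K, reverse
Step 1:
                   B          X          E
  init       0.02395    0.09799      9.523
  Δ             20.1      6.701     -6.701
  eq           20.13      6.799      2.822
  solve Keq expr → x = -6.701; check Q = 5.0890e-05
Then change container volume by factor 1.5 (V_new/V_old).
Step 2:
                   B          X          E
  init         13.42      4.533      1.881
  Δ            2.411     0.8038    -0.8038
  eq           15.83      5.337      1.077
  solve Keq expr → x = -0.8038; check Q = 5.0890e-05
Then add 0.3176 M of E.
Step 3:
                   B          X          E
  init         15.83      5.337      1.395
  Δ           0.5137     0.1712    -0.1712
  eq           16.34      5.508      1.224
  solve Keq expr → x = -0.1712; check Q = 5.0890e-05

x = -0.1712 M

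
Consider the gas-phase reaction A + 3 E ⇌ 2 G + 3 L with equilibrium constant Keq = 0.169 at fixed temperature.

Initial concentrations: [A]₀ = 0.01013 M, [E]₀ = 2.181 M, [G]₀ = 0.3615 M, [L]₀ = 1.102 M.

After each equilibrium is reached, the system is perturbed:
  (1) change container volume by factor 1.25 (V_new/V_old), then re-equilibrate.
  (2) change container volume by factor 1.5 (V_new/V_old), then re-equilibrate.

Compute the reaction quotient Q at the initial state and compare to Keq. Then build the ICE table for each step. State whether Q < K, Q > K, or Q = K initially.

Q₀ = 1.664 vs Keq = 0.169 ⇒ Q>K, reverse
Step 1:
                    A           E           G           L
  Initial     0.01013       2.181      0.3615       1.102
  Change       0.0334      0.1002    -0.06679     -0.1002
  Equil       0.04353       2.281      0.2947       1.002
  solve Keq expr → x = -0.0334; check Q = 0.169
Then change container volume by factor 1.25 (V_new/V_old).
Step 2:
                    A           E           G           L
  Initial     0.03482       1.825      0.2358      0.8014
  Change    -0.003536    -0.01061    0.007073     0.01061
  Equil       0.03129       1.814      0.2428      0.8121
  solve Keq expr → x = 0.003536; check Q = 0.169
Then change container volume by factor 1.5 (V_new/V_old).
Step 3:
                    A           E           G           L
  Initial     0.02086        1.21      0.1619      0.5414
  Change    -0.004004    -0.01201    0.008007     0.01201
  Equil       0.01685       1.198      0.1699      0.5534
  solve Keq expr → x = 0.004004; check Q = 0.169

Q₀ = 1.664; Q > K (proceeds reverse)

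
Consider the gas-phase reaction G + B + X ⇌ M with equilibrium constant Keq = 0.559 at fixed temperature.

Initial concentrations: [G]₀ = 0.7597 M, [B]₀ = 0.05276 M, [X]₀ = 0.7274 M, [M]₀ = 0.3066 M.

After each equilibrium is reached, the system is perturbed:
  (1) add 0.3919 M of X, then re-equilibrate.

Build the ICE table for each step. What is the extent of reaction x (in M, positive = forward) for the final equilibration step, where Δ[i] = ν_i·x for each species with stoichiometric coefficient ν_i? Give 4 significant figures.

Q₀ = 10.52 vs Keq = 0.559 ⇒ Q>K, reverse
Step 1:
                   G          B          X          M
  Initial     0.7597    0.05276     0.7274     0.3066
  Change      0.1891     0.1891     0.1891    -0.1891
  Equil       0.9488     0.2418     0.9165     0.1175
  solve Keq expr → x = -0.1891; check Q = 0.559
Then add 0.3919 M of X.
Step 2:
                   G          B          X          M
  Initial     0.9488     0.2418      1.308     0.1175
  Change     -0.0256    -0.0256    -0.0256     0.0256
  Equil       0.9232     0.2162      1.283     0.1431
  solve Keq expr → x = 0.0256; check Q = 0.559

x = 0.0256 M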